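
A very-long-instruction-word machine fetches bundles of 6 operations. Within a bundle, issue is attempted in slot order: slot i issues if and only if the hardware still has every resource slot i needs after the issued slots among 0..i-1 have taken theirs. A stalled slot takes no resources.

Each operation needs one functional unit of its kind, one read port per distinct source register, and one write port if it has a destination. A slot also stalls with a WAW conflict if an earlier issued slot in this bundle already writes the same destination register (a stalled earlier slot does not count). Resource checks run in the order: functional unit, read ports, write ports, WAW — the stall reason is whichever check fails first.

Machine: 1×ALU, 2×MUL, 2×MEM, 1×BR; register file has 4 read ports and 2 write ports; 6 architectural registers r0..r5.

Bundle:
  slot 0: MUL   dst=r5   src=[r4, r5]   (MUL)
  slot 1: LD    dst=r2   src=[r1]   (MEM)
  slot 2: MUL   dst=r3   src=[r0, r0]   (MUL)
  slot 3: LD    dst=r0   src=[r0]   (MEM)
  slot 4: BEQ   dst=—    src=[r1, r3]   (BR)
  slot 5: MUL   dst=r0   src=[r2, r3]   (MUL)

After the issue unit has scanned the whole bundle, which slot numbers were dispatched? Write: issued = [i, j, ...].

issued = [0, 1]

[0] MUL needs rd=2 wr=1: ok; after: ALU=1 MUL=1 MEM=2 BR=1, R=2, W=1
[1] MEM needs rd=1 wr=1: ok; after: ALU=1 MUL=1 MEM=1 BR=1, R=1, W=0
[2] MUL needs rd=1 wr=1: WR_PORT; after: ALU=1 MUL=1 MEM=1 BR=1, R=1, W=0
[3] MEM needs rd=1 wr=1: WR_PORT; after: ALU=1 MUL=1 MEM=1 BR=1, R=1, W=0
[4] BR needs rd=2 wr=0: RD_PORT; after: ALU=1 MUL=1 MEM=1 BR=1, R=1, W=0
[5] MUL needs rd=2 wr=1: RD_PORT; after: ALU=1 MUL=1 MEM=1 BR=1, R=1, W=0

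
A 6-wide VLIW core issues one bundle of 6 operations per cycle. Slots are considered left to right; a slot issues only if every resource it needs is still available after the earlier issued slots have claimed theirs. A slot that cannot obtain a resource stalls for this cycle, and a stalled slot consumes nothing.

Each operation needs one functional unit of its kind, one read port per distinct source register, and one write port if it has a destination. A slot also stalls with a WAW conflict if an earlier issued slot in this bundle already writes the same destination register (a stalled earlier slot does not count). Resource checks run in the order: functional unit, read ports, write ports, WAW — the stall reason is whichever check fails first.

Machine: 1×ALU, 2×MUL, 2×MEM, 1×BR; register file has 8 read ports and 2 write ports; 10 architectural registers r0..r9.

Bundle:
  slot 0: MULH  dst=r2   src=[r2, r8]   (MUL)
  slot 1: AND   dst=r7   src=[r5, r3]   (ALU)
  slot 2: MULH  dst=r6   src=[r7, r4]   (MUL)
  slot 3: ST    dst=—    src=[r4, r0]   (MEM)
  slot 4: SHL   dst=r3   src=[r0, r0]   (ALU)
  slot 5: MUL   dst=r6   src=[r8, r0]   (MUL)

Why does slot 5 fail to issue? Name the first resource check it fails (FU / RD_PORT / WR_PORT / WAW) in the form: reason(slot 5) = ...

slot 0 (MUL): ISSUE — free A1,Mu1,Ld2,B1 rp6 wp1
slot 1 (ALU): ISSUE — free A0,Mu1,Ld2,B1 rp4 wp0
slot 2 (MUL): stall WR_PORT — free A0,Mu1,Ld2,B1 rp4 wp0
slot 3 (MEM): ISSUE — free A0,Mu1,Ld1,B1 rp2 wp0
slot 4 (ALU): stall FU — free A0,Mu1,Ld1,B1 rp2 wp0
slot 5 (MUL): stall WR_PORT — free A0,Mu1,Ld1,B1 rp2 wp0

reason(slot 5) = WR_PORT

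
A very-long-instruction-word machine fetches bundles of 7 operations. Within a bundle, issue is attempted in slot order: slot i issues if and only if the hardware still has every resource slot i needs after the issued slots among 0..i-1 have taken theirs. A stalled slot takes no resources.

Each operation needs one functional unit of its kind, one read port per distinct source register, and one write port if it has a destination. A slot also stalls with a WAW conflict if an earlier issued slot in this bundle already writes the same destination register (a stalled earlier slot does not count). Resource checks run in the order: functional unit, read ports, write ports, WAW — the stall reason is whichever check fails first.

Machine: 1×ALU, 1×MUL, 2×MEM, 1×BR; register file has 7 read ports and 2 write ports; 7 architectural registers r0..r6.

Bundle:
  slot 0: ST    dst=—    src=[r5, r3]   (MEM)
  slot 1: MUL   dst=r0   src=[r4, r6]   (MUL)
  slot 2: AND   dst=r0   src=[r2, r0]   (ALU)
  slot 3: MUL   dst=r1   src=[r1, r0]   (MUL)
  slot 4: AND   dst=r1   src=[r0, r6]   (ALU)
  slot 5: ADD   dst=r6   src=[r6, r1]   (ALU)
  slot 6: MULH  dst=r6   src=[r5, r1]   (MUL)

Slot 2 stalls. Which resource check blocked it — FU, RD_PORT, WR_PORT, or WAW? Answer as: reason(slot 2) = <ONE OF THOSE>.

#0 MEM src=r5,r3 dispatched  <A:1 Mu:1 Ld:1 B:1 rd:5 wr:2>
#1 MUL src=r4,r6 dispatched  <A:1 Mu:0 Ld:1 B:1 rd:3 wr:1>
#2 ALU src=r2,r0 held:WAW  <A:1 Mu:0 Ld:1 B:1 rd:3 wr:1>
#3 MUL src=r1,r0 held:FU  <A:1 Mu:0 Ld:1 B:1 rd:3 wr:1>
#4 ALU src=r0,r6 dispatched  <A:0 Mu:0 Ld:1 B:1 rd:1 wr:0>
#5 ALU src=r6,r1 held:FU  <A:0 Mu:0 Ld:1 B:1 rd:1 wr:0>
#6 MUL src=r5,r1 held:FU  <A:0 Mu:0 Ld:1 B:1 rd:1 wr:0>

reason(slot 2) = WAW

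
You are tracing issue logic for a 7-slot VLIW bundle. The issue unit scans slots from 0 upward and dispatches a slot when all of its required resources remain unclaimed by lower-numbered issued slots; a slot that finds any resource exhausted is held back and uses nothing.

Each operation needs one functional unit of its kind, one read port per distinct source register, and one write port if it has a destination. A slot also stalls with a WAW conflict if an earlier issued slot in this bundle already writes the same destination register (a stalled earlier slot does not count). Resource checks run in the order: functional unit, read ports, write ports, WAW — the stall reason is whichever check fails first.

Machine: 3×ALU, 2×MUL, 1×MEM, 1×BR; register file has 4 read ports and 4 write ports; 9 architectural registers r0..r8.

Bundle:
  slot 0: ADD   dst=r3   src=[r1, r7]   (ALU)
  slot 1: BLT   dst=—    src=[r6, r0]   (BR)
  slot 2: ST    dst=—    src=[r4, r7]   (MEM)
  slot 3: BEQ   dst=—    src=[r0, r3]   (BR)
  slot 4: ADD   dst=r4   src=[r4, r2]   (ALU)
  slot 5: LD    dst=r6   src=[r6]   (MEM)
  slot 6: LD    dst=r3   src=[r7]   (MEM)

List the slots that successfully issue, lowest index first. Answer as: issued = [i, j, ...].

issued = [0, 1]

#0 ALU src=r1,r7 dispatched  <A:2 Mu:2 Ld:1 B:1 rd:2 wr:3>
#1 BR src=r6,r0 dispatched  <A:2 Mu:2 Ld:1 B:0 rd:0 wr:3>
#2 MEM src=r4,r7 held:RD_PORT  <A:2 Mu:2 Ld:1 B:0 rd:0 wr:3>
#3 BR src=r0,r3 held:FU  <A:2 Mu:2 Ld:1 B:0 rd:0 wr:3>
#4 ALU src=r4,r2 held:RD_PORT  <A:2 Mu:2 Ld:1 B:0 rd:0 wr:3>
#5 MEM src=r6 held:RD_PORT  <A:2 Mu:2 Ld:1 B:0 rd:0 wr:3>
#6 MEM src=r7 held:RD_PORT  <A:2 Mu:2 Ld:1 B:0 rd:0 wr:3>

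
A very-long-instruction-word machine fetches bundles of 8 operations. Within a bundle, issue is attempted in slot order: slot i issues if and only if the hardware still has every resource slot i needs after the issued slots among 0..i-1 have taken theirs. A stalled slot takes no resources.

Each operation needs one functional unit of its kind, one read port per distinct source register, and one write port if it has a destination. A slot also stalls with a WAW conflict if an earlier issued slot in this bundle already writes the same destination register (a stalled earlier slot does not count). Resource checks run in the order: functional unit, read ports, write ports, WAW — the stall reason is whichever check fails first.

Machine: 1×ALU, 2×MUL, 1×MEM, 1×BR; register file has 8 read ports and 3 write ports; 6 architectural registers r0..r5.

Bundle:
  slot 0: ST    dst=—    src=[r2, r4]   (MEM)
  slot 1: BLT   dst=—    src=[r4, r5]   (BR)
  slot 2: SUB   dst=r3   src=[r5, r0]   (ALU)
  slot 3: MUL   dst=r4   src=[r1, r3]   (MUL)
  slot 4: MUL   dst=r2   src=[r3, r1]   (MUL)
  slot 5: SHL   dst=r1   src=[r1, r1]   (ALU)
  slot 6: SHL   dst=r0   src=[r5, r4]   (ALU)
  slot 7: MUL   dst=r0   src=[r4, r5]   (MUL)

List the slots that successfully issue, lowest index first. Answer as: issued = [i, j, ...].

#0 MEM src=r2,r4 dispatched  <A:1 Mu:2 Ld:0 B:1 rd:6 wr:3>
#1 BR src=r4,r5 dispatched  <A:1 Mu:2 Ld:0 B:0 rd:4 wr:3>
#2 ALU src=r5,r0 dispatched  <A:0 Mu:2 Ld:0 B:0 rd:2 wr:2>
#3 MUL src=r1,r3 dispatched  <A:0 Mu:1 Ld:0 B:0 rd:0 wr:1>
#4 MUL src=r3,r1 held:RD_PORT  <A:0 Mu:1 Ld:0 B:0 rd:0 wr:1>
#5 ALU src=r1,r1 held:FU  <A:0 Mu:1 Ld:0 B:0 rd:0 wr:1>
#6 ALU src=r5,r4 held:FU  <A:0 Mu:1 Ld:0 B:0 rd:0 wr:1>
#7 MUL src=r4,r5 held:RD_PORT  <A:0 Mu:1 Ld:0 B:0 rd:0 wr:1>

issued = [0, 1, 2, 3]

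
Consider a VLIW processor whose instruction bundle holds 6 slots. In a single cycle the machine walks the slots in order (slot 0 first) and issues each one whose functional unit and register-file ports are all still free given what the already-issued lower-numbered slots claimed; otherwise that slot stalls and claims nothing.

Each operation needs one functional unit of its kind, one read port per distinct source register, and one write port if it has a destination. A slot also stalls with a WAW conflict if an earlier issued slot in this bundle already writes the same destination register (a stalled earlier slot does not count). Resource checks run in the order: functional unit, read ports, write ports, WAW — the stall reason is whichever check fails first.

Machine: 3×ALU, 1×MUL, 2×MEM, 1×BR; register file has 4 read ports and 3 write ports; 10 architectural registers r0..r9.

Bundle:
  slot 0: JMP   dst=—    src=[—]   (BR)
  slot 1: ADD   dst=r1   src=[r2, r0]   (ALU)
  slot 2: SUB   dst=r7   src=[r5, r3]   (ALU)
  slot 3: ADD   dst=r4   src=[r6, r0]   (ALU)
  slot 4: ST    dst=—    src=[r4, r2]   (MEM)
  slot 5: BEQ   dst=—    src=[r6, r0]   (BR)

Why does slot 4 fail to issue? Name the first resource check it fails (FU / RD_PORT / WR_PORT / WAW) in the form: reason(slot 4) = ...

reason(slot 4) = RD_PORT

[0] BR needs rd=0 wr=0: ok; after: ALU=3 MUL=1 MEM=2 BR=0, R=4, W=3
[1] ALU needs rd=2 wr=1: ok; after: ALU=2 MUL=1 MEM=2 BR=0, R=2, W=2
[2] ALU needs rd=2 wr=1: ok; after: ALU=1 MUL=1 MEM=2 BR=0, R=0, W=1
[3] ALU needs rd=2 wr=1: RD_PORT; after: ALU=1 MUL=1 MEM=2 BR=0, R=0, W=1
[4] MEM needs rd=2 wr=0: RD_PORT; after: ALU=1 MUL=1 MEM=2 BR=0, R=0, W=1
[5] BR needs rd=2 wr=0: FU; after: ALU=1 MUL=1 MEM=2 BR=0, R=0, W=1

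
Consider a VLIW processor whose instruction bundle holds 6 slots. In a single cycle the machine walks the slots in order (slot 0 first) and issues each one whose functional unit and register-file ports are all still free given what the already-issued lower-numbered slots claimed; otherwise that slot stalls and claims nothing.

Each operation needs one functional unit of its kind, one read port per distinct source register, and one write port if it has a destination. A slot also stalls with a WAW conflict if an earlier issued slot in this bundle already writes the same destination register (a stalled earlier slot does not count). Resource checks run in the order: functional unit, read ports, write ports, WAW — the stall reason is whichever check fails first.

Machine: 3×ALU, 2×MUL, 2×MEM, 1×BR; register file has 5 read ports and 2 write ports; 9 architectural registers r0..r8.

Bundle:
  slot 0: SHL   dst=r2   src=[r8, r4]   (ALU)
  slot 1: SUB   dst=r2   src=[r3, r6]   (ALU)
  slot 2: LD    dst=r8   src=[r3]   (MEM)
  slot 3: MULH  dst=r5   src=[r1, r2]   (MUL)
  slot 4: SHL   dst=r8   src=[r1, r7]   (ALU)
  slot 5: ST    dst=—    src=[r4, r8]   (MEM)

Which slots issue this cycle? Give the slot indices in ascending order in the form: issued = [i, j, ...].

[0] ALU needs rd=2 wr=1: ok; after: ALU=2 MUL=2 MEM=2 BR=1, R=3, W=1
[1] ALU needs rd=2 wr=1: WAW; after: ALU=2 MUL=2 MEM=2 BR=1, R=3, W=1
[2] MEM needs rd=1 wr=1: ok; after: ALU=2 MUL=2 MEM=1 BR=1, R=2, W=0
[3] MUL needs rd=2 wr=1: WR_PORT; after: ALU=2 MUL=2 MEM=1 BR=1, R=2, W=0
[4] ALU needs rd=2 wr=1: WR_PORT; after: ALU=2 MUL=2 MEM=1 BR=1, R=2, W=0
[5] MEM needs rd=2 wr=0: ok; after: ALU=2 MUL=2 MEM=0 BR=1, R=0, W=0

issued = [0, 2, 5]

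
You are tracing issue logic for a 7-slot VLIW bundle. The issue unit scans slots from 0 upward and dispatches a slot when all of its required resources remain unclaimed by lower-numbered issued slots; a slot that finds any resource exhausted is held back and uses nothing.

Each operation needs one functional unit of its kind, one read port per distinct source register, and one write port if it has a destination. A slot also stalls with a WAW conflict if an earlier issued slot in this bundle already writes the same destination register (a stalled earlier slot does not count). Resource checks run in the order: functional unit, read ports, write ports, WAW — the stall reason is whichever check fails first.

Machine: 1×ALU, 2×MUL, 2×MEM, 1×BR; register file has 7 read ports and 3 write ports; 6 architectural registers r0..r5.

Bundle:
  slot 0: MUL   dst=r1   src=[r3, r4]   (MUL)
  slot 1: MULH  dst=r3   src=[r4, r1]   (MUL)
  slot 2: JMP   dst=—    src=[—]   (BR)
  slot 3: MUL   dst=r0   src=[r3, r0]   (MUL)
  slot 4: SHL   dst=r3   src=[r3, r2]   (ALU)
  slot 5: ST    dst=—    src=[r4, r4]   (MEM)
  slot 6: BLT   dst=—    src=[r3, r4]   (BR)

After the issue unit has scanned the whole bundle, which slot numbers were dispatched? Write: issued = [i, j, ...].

slot 0 (MUL): ISSUE — free A1,Mu1,Ld2,B1 rp5 wp2
slot 1 (MUL): ISSUE — free A1,Mu0,Ld2,B1 rp3 wp1
slot 2 (BR): ISSUE — free A1,Mu0,Ld2,B0 rp3 wp1
slot 3 (MUL): stall FU — free A1,Mu0,Ld2,B0 rp3 wp1
slot 4 (ALU): stall WAW — free A1,Mu0,Ld2,B0 rp3 wp1
slot 5 (MEM): ISSUE — free A1,Mu0,Ld1,B0 rp2 wp1
slot 6 (BR): stall FU — free A1,Mu0,Ld1,B0 rp2 wp1

issued = [0, 1, 2, 5]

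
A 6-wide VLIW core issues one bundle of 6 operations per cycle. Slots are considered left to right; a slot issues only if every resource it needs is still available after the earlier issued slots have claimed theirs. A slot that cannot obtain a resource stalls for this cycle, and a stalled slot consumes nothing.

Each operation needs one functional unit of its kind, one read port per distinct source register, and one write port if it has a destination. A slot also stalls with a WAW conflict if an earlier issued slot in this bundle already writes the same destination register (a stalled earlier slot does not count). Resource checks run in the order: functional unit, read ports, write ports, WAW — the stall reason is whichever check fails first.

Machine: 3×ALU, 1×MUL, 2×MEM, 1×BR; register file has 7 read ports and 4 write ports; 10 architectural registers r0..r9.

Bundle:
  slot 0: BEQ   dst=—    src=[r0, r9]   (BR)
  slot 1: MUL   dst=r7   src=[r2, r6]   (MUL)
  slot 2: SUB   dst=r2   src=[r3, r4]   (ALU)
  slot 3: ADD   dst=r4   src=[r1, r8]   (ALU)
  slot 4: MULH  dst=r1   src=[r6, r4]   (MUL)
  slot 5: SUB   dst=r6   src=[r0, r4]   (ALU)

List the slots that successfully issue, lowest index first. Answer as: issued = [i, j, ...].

issued = [0, 1, 2]

[0] BR needs rd=2 wr=0: ok; after: ALU=3 MUL=1 MEM=2 BR=0, R=5, W=4
[1] MUL needs rd=2 wr=1: ok; after: ALU=3 MUL=0 MEM=2 BR=0, R=3, W=3
[2] ALU needs rd=2 wr=1: ok; after: ALU=2 MUL=0 MEM=2 BR=0, R=1, W=2
[3] ALU needs rd=2 wr=1: RD_PORT; after: ALU=2 MUL=0 MEM=2 BR=0, R=1, W=2
[4] MUL needs rd=2 wr=1: FU; after: ALU=2 MUL=0 MEM=2 BR=0, R=1, W=2
[5] ALU needs rd=2 wr=1: RD_PORT; after: ALU=2 MUL=0 MEM=2 BR=0, R=1, W=2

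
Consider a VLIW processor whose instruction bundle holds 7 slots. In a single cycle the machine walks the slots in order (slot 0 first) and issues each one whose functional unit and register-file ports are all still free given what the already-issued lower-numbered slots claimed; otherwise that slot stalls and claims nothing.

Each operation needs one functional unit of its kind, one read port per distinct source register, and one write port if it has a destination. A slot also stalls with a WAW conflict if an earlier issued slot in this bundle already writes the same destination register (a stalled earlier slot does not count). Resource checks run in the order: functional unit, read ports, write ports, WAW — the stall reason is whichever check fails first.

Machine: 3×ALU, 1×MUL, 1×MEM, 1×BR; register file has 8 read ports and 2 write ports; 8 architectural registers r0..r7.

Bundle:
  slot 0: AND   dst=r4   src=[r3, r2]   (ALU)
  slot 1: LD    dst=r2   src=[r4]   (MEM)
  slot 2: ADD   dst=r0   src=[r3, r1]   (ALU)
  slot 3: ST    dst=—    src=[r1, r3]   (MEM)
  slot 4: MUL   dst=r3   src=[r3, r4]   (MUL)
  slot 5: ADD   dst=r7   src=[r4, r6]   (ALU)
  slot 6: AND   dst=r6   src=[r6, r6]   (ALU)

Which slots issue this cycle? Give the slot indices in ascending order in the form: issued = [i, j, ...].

issued = [0, 1]

slot 0 (ALU): ISSUE — free A2,Mu1,Ld1,B1 rp6 wp1
slot 1 (MEM): ISSUE — free A2,Mu1,Ld0,B1 rp5 wp0
slot 2 (ALU): stall WR_PORT — free A2,Mu1,Ld0,B1 rp5 wp0
slot 3 (MEM): stall FU — free A2,Mu1,Ld0,B1 rp5 wp0
slot 4 (MUL): stall WR_PORT — free A2,Mu1,Ld0,B1 rp5 wp0
slot 5 (ALU): stall WR_PORT — free A2,Mu1,Ld0,B1 rp5 wp0
slot 6 (ALU): stall WR_PORT — free A2,Mu1,Ld0,B1 rp5 wp0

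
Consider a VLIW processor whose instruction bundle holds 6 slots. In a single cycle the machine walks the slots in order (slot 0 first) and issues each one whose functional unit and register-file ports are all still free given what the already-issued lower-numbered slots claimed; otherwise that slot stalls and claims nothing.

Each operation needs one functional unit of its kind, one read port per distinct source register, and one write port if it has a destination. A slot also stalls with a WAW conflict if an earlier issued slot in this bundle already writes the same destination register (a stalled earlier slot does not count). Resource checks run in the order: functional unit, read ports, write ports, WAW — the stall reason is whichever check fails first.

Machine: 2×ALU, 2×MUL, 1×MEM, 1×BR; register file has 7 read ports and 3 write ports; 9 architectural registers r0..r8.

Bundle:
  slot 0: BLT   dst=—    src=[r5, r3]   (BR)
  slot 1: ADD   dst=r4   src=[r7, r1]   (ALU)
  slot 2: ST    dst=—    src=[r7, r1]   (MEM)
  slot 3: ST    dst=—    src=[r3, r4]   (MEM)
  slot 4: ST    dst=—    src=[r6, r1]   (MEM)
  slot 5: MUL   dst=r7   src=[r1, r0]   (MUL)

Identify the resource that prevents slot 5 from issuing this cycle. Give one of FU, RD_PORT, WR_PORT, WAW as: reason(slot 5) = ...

(0) want 1×BR +2rd +0wr — yes → AL2|MU2|ME1|BR0|rd5|wr3
(1) want 1×ALU +2rd +1wr — yes → AL1|MU2|ME1|BR0|rd3|wr2
(2) want 1×MEM +2rd +0wr — yes → AL1|MU2|ME0|BR0|rd1|wr2
(3) want 1×MEM +2rd +0wr — FU → AL1|MU2|ME0|BR0|rd1|wr2
(4) want 1×MEM +2rd +0wr — FU → AL1|MU2|ME0|BR0|rd1|wr2
(5) want 1×MUL +2rd +1wr — RD_PORT → AL1|MU2|ME0|BR0|rd1|wr2

reason(slot 5) = RD_PORT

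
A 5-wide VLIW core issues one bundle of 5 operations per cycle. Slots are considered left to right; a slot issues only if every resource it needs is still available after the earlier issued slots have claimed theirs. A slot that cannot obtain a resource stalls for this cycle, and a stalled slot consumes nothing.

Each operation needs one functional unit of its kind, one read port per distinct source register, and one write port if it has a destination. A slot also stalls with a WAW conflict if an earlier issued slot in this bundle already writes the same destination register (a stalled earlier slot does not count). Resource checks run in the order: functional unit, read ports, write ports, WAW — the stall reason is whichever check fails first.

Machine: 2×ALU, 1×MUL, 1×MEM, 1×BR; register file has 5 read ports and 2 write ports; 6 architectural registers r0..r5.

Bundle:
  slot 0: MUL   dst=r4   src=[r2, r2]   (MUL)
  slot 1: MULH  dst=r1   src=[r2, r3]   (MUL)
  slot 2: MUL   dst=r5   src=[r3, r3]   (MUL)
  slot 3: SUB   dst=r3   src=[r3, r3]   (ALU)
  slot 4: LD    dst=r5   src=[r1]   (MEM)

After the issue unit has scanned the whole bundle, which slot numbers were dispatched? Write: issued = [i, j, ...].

(0) want 1×MUL +1rd +1wr — yes → AL2|MU0|ME1|BR1|rd4|wr1
(1) want 1×MUL +2rd +1wr — FU → AL2|MU0|ME1|BR1|rd4|wr1
(2) want 1×MUL +1rd +1wr — FU → AL2|MU0|ME1|BR1|rd4|wr1
(3) want 1×ALU +1rd +1wr — yes → AL1|MU0|ME1|BR1|rd3|wr0
(4) want 1×MEM +1rd +1wr — WR_PORT → AL1|MU0|ME1|BR1|rd3|wr0

issued = [0, 3]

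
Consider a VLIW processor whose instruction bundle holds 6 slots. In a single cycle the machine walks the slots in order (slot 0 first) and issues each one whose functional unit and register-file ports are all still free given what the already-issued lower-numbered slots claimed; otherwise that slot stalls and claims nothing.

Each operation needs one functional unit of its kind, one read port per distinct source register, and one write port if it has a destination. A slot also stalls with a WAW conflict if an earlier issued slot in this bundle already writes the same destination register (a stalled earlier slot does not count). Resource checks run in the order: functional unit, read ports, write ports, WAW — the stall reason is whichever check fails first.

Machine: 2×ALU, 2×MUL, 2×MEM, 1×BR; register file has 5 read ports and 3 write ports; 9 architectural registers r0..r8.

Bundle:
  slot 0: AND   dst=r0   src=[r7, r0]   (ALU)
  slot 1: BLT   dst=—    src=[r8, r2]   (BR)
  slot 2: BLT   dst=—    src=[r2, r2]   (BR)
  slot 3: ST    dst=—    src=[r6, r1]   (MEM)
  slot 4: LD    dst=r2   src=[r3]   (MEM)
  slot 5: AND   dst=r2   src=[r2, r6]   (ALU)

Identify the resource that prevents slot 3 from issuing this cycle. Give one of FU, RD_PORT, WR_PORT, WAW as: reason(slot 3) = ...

#0 ALU src=r7,r0 dispatched  <A:1 Mu:2 Ld:2 B:1 rd:3 wr:2>
#1 BR src=r8,r2 dispatched  <A:1 Mu:2 Ld:2 B:0 rd:1 wr:2>
#2 BR src=r2,r2 held:FU  <A:1 Mu:2 Ld:2 B:0 rd:1 wr:2>
#3 MEM src=r6,r1 held:RD_PORT  <A:1 Mu:2 Ld:2 B:0 rd:1 wr:2>
#4 MEM src=r3 dispatched  <A:1 Mu:2 Ld:1 B:0 rd:0 wr:1>
#5 ALU src=r2,r6 held:RD_PORT  <A:1 Mu:2 Ld:1 B:0 rd:0 wr:1>

reason(slot 3) = RD_PORT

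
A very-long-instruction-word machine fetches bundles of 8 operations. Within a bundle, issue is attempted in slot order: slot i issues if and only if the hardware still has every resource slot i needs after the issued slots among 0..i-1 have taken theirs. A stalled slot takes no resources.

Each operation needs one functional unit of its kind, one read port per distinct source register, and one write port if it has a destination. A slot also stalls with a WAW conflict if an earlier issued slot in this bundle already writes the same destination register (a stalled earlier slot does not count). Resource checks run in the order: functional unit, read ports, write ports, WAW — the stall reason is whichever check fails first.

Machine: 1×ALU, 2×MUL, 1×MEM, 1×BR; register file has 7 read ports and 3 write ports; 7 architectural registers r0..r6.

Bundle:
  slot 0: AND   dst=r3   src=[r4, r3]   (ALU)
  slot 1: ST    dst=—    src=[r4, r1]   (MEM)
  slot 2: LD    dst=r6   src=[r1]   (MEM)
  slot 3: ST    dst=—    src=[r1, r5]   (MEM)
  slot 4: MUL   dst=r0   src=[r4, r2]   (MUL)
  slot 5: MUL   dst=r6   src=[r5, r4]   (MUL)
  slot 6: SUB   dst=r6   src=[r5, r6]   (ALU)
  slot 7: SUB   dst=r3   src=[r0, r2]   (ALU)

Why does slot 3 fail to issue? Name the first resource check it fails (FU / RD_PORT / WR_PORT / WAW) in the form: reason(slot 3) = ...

reason(slot 3) = FU

#0 ALU src=r4,r3 dispatched  <A:0 Mu:2 Ld:1 B:1 rd:5 wr:2>
#1 MEM src=r4,r1 dispatched  <A:0 Mu:2 Ld:0 B:1 rd:3 wr:2>
#2 MEM src=r1 held:FU  <A:0 Mu:2 Ld:0 B:1 rd:3 wr:2>
#3 MEM src=r1,r5 held:FU  <A:0 Mu:2 Ld:0 B:1 rd:3 wr:2>
#4 MUL src=r4,r2 dispatched  <A:0 Mu:1 Ld:0 B:1 rd:1 wr:1>
#5 MUL src=r5,r4 held:RD_PORT  <A:0 Mu:1 Ld:0 B:1 rd:1 wr:1>
#6 ALU src=r5,r6 held:FU  <A:0 Mu:1 Ld:0 B:1 rd:1 wr:1>
#7 ALU src=r0,r2 held:FU  <A:0 Mu:1 Ld:0 B:1 rd:1 wr:1>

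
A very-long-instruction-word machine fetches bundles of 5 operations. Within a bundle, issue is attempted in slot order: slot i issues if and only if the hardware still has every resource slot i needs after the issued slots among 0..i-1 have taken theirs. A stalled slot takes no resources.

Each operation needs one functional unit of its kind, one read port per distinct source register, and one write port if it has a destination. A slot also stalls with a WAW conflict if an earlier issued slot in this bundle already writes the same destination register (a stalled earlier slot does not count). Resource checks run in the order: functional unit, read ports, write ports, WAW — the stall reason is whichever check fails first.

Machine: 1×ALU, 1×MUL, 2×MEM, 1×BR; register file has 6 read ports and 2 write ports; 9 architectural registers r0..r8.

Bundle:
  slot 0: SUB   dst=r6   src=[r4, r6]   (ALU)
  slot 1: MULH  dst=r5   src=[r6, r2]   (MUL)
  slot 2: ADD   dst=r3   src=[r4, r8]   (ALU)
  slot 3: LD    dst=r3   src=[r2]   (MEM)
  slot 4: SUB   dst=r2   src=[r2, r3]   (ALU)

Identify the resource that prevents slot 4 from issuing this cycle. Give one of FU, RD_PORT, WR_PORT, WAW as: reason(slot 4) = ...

reason(slot 4) = FU

(0) want 1×ALU +2rd +1wr — yes → AL0|MU1|ME2|BR1|rd4|wr1
(1) want 1×MUL +2rd +1wr — yes → AL0|MU0|ME2|BR1|rd2|wr0
(2) want 1×ALU +2rd +1wr — FU → AL0|MU0|ME2|BR1|rd2|wr0
(3) want 1×MEM +1rd +1wr — WR_PORT → AL0|MU0|ME2|BR1|rd2|wr0
(4) want 1×ALU +2rd +1wr — FU → AL0|MU0|ME2|BR1|rd2|wr0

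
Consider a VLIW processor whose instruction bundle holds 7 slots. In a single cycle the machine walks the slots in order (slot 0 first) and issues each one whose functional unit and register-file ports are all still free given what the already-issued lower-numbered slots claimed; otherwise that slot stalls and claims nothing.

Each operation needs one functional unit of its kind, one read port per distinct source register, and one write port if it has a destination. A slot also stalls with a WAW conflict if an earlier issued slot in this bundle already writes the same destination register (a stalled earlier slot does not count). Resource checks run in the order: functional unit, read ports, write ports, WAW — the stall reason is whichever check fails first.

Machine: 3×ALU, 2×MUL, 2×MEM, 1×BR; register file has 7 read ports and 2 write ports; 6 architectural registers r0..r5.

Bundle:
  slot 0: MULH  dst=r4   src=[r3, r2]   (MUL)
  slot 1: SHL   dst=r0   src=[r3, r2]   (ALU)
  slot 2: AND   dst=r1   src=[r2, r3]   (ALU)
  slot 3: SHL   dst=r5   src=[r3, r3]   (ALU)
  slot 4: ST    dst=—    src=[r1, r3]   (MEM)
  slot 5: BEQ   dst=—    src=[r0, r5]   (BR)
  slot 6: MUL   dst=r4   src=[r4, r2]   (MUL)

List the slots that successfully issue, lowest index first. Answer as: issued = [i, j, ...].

issued = [0, 1, 4]

(0) want 1×MUL +2rd +1wr — yes → AL3|MU1|ME2|BR1|rd5|wr1
(1) want 1×ALU +2rd +1wr — yes → AL2|MU1|ME2|BR1|rd3|wr0
(2) want 1×ALU +2rd +1wr — WR_PORT → AL2|MU1|ME2|BR1|rd3|wr0
(3) want 1×ALU +1rd +1wr — WR_PORT → AL2|MU1|ME2|BR1|rd3|wr0
(4) want 1×MEM +2rd +0wr — yes → AL2|MU1|ME1|BR1|rd1|wr0
(5) want 1×BR +2rd +0wr — RD_PORT → AL2|MU1|ME1|BR1|rd1|wr0
(6) want 1×MUL +2rd +1wr — RD_PORT → AL2|MU1|ME1|BR1|rd1|wr0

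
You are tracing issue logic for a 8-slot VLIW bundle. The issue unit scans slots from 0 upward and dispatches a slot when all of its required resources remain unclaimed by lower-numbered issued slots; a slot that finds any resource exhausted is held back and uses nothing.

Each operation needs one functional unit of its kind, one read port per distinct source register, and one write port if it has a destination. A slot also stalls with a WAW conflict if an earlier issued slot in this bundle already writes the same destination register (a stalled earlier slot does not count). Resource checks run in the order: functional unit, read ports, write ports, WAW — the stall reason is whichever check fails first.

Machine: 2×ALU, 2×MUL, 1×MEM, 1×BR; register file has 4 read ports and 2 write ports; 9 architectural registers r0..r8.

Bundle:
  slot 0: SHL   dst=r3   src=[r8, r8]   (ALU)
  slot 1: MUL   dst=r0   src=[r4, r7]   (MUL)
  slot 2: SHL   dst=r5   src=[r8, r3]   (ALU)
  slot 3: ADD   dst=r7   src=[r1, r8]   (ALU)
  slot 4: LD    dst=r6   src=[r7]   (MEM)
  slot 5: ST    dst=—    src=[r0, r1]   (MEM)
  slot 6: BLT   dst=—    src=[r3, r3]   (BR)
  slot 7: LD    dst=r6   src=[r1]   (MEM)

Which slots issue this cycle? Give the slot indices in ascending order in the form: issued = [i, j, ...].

issued = [0, 1, 6]

#0 ALU src=r8,r8 dispatched  <A:1 Mu:2 Ld:1 B:1 rd:3 wr:1>
#1 MUL src=r4,r7 dispatched  <A:1 Mu:1 Ld:1 B:1 rd:1 wr:0>
#2 ALU src=r8,r3 held:RD_PORT  <A:1 Mu:1 Ld:1 B:1 rd:1 wr:0>
#3 ALU src=r1,r8 held:RD_PORT  <A:1 Mu:1 Ld:1 B:1 rd:1 wr:0>
#4 MEM src=r7 held:WR_PORT  <A:1 Mu:1 Ld:1 B:1 rd:1 wr:0>
#5 MEM src=r0,r1 held:RD_PORT  <A:1 Mu:1 Ld:1 B:1 rd:1 wr:0>
#6 BR src=r3,r3 dispatched  <A:1 Mu:1 Ld:1 B:0 rd:0 wr:0>
#7 MEM src=r1 held:RD_PORT  <A:1 Mu:1 Ld:1 B:0 rd:0 wr:0>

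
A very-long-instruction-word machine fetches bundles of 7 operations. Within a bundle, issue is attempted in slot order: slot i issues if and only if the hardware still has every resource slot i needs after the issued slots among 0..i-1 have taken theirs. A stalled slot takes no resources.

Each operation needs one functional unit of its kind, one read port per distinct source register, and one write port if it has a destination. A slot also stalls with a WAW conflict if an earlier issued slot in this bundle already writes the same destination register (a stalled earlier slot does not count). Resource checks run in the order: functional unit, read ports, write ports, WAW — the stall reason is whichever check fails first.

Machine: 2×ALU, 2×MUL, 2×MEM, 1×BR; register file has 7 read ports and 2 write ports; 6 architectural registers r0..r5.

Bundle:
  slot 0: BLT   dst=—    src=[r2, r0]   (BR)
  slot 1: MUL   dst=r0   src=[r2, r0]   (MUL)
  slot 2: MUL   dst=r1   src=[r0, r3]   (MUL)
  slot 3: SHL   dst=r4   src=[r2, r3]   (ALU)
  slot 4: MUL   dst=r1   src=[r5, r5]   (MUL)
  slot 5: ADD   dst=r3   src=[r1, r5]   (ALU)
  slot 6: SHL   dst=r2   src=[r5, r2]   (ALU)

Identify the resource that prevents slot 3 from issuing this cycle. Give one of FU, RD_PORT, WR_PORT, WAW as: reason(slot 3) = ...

[0] BR needs rd=2 wr=0: ok; after: ALU=2 MUL=2 MEM=2 BR=0, R=5, W=2
[1] MUL needs rd=2 wr=1: ok; after: ALU=2 MUL=1 MEM=2 BR=0, R=3, W=1
[2] MUL needs rd=2 wr=1: ok; after: ALU=2 MUL=0 MEM=2 BR=0, R=1, W=0
[3] ALU needs rd=2 wr=1: RD_PORT; after: ALU=2 MUL=0 MEM=2 BR=0, R=1, W=0
[4] MUL needs rd=1 wr=1: FU; after: ALU=2 MUL=0 MEM=2 BR=0, R=1, W=0
[5] ALU needs rd=2 wr=1: RD_PORT; after: ALU=2 MUL=0 MEM=2 BR=0, R=1, W=0
[6] ALU needs rd=2 wr=1: RD_PORT; after: ALU=2 MUL=0 MEM=2 BR=0, R=1, W=0

reason(slot 3) = RD_PORT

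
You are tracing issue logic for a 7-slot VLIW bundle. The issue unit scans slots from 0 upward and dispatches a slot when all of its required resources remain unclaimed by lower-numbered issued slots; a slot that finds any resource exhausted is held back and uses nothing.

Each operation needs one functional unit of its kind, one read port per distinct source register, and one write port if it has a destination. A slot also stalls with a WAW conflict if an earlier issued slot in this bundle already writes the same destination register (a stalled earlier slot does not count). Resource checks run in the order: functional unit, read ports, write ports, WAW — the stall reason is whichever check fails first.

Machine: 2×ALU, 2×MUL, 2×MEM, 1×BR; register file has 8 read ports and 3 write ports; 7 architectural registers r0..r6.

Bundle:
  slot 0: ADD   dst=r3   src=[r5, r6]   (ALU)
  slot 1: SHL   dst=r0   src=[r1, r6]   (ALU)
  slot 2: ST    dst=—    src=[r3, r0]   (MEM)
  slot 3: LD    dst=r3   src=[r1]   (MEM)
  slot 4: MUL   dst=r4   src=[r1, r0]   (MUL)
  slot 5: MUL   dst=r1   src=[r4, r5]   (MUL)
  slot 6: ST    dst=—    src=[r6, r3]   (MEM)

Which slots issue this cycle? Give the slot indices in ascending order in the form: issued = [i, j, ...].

slot 0 (ALU): ISSUE — free A1,Mu2,Ld2,B1 rp6 wp2
slot 1 (ALU): ISSUE — free A0,Mu2,Ld2,B1 rp4 wp1
slot 2 (MEM): ISSUE — free A0,Mu2,Ld1,B1 rp2 wp1
slot 3 (MEM): stall WAW — free A0,Mu2,Ld1,B1 rp2 wp1
slot 4 (MUL): ISSUE — free A0,Mu1,Ld1,B1 rp0 wp0
slot 5 (MUL): stall RD_PORT — free A0,Mu1,Ld1,B1 rp0 wp0
slot 6 (MEM): stall RD_PORT — free A0,Mu1,Ld1,B1 rp0 wp0

issued = [0, 1, 2, 4]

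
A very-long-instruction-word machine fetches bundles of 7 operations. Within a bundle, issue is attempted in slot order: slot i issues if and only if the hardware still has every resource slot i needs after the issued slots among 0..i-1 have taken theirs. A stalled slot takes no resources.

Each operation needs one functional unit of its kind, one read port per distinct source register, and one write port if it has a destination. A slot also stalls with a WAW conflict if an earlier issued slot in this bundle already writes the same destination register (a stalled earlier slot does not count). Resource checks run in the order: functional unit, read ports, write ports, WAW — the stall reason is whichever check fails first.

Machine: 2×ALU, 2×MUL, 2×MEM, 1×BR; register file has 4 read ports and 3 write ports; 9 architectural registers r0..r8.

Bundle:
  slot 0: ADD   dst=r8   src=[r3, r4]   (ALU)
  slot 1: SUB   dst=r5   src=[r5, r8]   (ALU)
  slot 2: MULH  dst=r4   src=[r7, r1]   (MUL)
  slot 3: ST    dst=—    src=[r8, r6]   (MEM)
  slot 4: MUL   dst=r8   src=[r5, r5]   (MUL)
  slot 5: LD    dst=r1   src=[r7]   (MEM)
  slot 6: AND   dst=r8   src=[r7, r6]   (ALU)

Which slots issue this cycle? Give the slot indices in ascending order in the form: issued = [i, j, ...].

(0) want 1×ALU +2rd +1wr — yes → AL1|MU2|ME2|BR1|rd2|wr2
(1) want 1×ALU +2rd +1wr — yes → AL0|MU2|ME2|BR1|rd0|wr1
(2) want 1×MUL +2rd +1wr — RD_PORT → AL0|MU2|ME2|BR1|rd0|wr1
(3) want 1×MEM +2rd +0wr — RD_PORT → AL0|MU2|ME2|BR1|rd0|wr1
(4) want 1×MUL +1rd +1wr — RD_PORT → AL0|MU2|ME2|BR1|rd0|wr1
(5) want 1×MEM +1rd +1wr — RD_PORT → AL0|MU2|ME2|BR1|rd0|wr1
(6) want 1×ALU +2rd +1wr — FU → AL0|MU2|ME2|BR1|rd0|wr1

issued = [0, 1]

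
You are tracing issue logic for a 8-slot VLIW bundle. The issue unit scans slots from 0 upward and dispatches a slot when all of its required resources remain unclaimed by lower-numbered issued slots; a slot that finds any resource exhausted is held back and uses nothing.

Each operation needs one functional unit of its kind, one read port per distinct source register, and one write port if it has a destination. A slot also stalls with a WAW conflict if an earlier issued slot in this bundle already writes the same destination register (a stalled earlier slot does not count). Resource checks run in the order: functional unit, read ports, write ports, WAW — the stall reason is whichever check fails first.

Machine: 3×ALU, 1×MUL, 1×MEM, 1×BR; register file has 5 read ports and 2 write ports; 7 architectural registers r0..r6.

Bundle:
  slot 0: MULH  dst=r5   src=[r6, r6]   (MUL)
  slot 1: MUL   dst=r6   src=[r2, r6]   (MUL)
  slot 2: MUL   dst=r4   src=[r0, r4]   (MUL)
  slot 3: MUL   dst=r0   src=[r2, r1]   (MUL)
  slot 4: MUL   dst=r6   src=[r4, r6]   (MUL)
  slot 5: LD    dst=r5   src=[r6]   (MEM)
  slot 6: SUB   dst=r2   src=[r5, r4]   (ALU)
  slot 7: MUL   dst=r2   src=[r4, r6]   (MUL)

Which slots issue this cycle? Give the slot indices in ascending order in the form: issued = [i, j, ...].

issued = [0, 6]

#0 MUL src=r6,r6 dispatched  <A:3 Mu:0 Ld:1 B:1 rd:4 wr:1>
#1 MUL src=r2,r6 held:FU  <A:3 Mu:0 Ld:1 B:1 rd:4 wr:1>
#2 MUL src=r0,r4 held:FU  <A:3 Mu:0 Ld:1 B:1 rd:4 wr:1>
#3 MUL src=r2,r1 held:FU  <A:3 Mu:0 Ld:1 B:1 rd:4 wr:1>
#4 MUL src=r4,r6 held:FU  <A:3 Mu:0 Ld:1 B:1 rd:4 wr:1>
#5 MEM src=r6 held:WAW  <A:3 Mu:0 Ld:1 B:1 rd:4 wr:1>
#6 ALU src=r5,r4 dispatched  <A:2 Mu:0 Ld:1 B:1 rd:2 wr:0>
#7 MUL src=r4,r6 held:FU  <A:2 Mu:0 Ld:1 B:1 rd:2 wr:0>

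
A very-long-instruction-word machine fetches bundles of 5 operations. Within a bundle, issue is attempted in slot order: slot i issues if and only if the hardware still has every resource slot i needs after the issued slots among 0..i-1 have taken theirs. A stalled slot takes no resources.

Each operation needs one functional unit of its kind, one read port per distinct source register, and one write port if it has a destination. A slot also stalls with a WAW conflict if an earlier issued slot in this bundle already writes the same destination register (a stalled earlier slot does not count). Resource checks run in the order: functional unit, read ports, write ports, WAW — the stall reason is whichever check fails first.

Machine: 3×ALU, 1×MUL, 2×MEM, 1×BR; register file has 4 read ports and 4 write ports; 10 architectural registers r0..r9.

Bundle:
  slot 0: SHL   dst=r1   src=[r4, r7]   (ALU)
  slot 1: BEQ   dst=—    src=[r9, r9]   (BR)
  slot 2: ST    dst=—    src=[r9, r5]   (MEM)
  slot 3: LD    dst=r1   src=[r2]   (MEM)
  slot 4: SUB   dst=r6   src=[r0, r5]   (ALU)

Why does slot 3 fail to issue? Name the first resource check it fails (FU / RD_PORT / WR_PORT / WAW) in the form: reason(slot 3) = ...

(0) want 1×ALU +2rd +1wr — yes → AL2|MU1|ME2|BR1|rd2|wr3
(1) want 1×BR +1rd +0wr — yes → AL2|MU1|ME2|BR0|rd1|wr3
(2) want 1×MEM +2rd +0wr — RD_PORT → AL2|MU1|ME2|BR0|rd1|wr3
(3) want 1×MEM +1rd +1wr — WAW → AL2|MU1|ME2|BR0|rd1|wr3
(4) want 1×ALU +2rd +1wr — RD_PORT → AL2|MU1|ME2|BR0|rd1|wr3

reason(slot 3) = WAW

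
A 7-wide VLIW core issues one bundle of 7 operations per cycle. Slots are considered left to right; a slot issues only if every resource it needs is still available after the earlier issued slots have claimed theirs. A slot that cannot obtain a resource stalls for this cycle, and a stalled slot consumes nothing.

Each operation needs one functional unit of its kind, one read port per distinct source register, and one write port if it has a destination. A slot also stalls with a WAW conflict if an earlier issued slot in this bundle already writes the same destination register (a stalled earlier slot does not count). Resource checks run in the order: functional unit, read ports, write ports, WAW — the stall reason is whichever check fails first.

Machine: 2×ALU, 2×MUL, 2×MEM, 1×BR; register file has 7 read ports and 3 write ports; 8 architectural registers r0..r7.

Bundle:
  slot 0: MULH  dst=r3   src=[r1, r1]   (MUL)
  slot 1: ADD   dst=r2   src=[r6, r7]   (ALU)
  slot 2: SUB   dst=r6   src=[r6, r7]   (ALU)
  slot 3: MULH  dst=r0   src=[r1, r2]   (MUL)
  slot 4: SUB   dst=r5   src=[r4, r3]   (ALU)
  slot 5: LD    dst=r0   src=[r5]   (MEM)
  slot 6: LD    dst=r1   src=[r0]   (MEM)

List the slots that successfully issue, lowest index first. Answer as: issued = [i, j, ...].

slot 0 (MUL): ISSUE — free A2,Mu1,Ld2,B1 rp6 wp2
slot 1 (ALU): ISSUE — free A1,Mu1,Ld2,B1 rp4 wp1
slot 2 (ALU): ISSUE — free A0,Mu1,Ld2,B1 rp2 wp0
slot 3 (MUL): stall WR_PORT — free A0,Mu1,Ld2,B1 rp2 wp0
slot 4 (ALU): stall FU — free A0,Mu1,Ld2,B1 rp2 wp0
slot 5 (MEM): stall WR_PORT — free A0,Mu1,Ld2,B1 rp2 wp0
slot 6 (MEM): stall WR_PORT — free A0,Mu1,Ld2,B1 rp2 wp0

issued = [0, 1, 2]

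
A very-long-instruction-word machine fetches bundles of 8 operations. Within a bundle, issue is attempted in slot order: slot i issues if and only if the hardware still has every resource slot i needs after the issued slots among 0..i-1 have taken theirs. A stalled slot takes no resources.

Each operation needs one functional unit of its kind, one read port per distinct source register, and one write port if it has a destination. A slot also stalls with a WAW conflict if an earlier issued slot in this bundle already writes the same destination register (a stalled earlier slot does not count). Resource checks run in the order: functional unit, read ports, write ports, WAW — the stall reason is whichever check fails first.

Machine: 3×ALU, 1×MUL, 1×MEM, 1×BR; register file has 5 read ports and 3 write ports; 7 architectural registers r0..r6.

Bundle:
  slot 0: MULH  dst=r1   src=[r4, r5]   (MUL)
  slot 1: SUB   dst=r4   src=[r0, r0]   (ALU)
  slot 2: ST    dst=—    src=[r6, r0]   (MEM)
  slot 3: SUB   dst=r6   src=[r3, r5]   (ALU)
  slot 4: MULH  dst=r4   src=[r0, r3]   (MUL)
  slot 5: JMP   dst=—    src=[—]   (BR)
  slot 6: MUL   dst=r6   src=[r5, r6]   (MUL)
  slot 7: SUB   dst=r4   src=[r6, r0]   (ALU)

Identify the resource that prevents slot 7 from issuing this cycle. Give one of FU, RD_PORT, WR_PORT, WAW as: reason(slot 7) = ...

reason(slot 7) = RD_PORT

slot 0 (MUL): ISSUE — free A3,Mu0,Ld1,B1 rp3 wp2
slot 1 (ALU): ISSUE — free A2,Mu0,Ld1,B1 rp2 wp1
slot 2 (MEM): ISSUE — free A2,Mu0,Ld0,B1 rp0 wp1
slot 3 (ALU): stall RD_PORT — free A2,Mu0,Ld0,B1 rp0 wp1
slot 4 (MUL): stall FU — free A2,Mu0,Ld0,B1 rp0 wp1
slot 5 (BR): ISSUE — free A2,Mu0,Ld0,B0 rp0 wp1
slot 6 (MUL): stall FU — free A2,Mu0,Ld0,B0 rp0 wp1
slot 7 (ALU): stall RD_PORT — free A2,Mu0,Ld0,B0 rp0 wp1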